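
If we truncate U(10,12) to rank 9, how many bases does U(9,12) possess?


Truncating U(10,12) to rank 9 gives U(9,12).
Bases of U(9,12) are all 9-element subsets of 12 elements.
Number of bases = C(12,9) = 220.

220


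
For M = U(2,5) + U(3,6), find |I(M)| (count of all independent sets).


For a direct sum, |I(M1+M2)| = |I(M1)| * |I(M2)|.
|I(U(2,5))| = sum C(5,k) for k=0..2 = 16.
|I(U(3,6))| = sum C(6,k) for k=0..3 = 42.
Total = 16 * 42 = 672.

672


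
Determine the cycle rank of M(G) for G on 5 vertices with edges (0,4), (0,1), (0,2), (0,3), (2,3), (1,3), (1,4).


Cycle rank (nullity) = |E| - r(M) = |E| - (|V| - c).
|E| = 7, |V| = 5, c = 1.
Nullity = 7 - (5 - 1) = 7 - 4 = 3.

3


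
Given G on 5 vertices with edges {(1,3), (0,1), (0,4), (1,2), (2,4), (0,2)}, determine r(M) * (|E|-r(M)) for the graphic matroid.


r(M) = |V| - c = 5 - 1 = 4.
nullity = |E| - r(M) = 6 - 4 = 2.
Product = 4 * 2 = 8.

8


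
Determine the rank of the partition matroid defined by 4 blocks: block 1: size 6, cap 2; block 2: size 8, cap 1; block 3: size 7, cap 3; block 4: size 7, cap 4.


Rank of a partition matroid = sum of min(|Si|, ci) for each block.
= min(6,2) + min(8,1) + min(7,3) + min(7,4)
= 2 + 1 + 3 + 4
= 10.

10


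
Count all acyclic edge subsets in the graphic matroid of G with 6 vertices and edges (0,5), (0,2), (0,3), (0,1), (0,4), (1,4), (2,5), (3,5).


An independent set in a graphic matroid is an acyclic edge subset.
G has 6 vertices and 8 edges.
Enumerate all 2^8 = 256 subsets, checking for acyclicity.
Total independent sets = 168.

168


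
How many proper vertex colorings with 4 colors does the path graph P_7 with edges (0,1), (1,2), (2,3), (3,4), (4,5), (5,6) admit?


P(P_7, k) = k * (k-1)^(6).
P(4) = 4 * 3^6 = 4 * 729 = 2916.

2916


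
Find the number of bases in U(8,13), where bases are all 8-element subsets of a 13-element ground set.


Bases of U(8,13) are all 8-element subsets of the 13-element ground set.
Number of bases = C(13,8).
C(13,8) = 13! / (8! * 5!) = 1287.

1287


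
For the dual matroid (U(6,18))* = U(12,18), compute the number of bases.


The dual of U(r,n) is U(n-r, n) = U(12,18).
Bases of U(12,18) are all (12)-element subsets.
|B(M*)| = C(18,12) = 18! / (12! * 6!) = 18564.

18564


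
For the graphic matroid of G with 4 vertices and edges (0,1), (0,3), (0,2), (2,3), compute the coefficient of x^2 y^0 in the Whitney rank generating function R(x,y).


R(x,y) = sum over A in 2^E of x^(r(E)-r(A)) * y^(|A|-r(A)).
G has 4 vertices, 4 edges. r(E) = 3.
Enumerate all 2^4 = 16 subsets.
Count subsets with r(E)-r(A)=2 and |A|-r(A)=0: 4.

4


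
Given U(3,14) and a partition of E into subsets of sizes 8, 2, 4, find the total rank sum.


r(Ai) = min(|Ai|, 3) for each part.
Sum = min(8,3) + min(2,3) + min(4,3)
    = 3 + 2 + 3
    = 8.

8


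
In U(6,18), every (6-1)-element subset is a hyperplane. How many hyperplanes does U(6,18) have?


Hyperplanes of U(6,18) are flats of rank 5.
In a uniform matroid, these are exactly the (5)-element subsets.
Count = (18 choose 5) = 8568.

8568


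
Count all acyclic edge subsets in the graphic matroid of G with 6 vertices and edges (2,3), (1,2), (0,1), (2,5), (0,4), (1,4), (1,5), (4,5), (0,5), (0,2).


An independent set in a graphic matroid is an acyclic edge subset.
G has 6 vertices and 10 edges.
Enumerate all 2^10 = 1024 subsets, checking for acyclicity.
Total independent sets = 396.

396


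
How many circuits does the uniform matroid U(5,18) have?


In U(5,18), circuits are the (6)-element subsets.
Any set of 6 elements is dependent, and removing any one element gives
an independent set of size 5, so it is a minimal dependent set.
Number of circuits = (18 choose 6) = 18564.

18564


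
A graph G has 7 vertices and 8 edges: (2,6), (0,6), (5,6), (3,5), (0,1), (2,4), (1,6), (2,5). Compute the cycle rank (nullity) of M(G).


Cycle rank (nullity) = |E| - r(M) = |E| - (|V| - c).
|E| = 8, |V| = 7, c = 1.
Nullity = 8 - (7 - 1) = 8 - 6 = 2.

2


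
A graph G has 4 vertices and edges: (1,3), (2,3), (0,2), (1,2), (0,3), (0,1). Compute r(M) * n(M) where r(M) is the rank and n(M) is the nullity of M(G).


r(M) = |V| - c = 4 - 1 = 3.
nullity = |E| - r(M) = 6 - 3 = 3.
Product = 3 * 3 = 9.

9


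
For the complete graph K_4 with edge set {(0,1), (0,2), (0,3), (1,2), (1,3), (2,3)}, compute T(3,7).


T(K_4; x,y) = x^3 + 3x^2 + 4xy + 2x + y^3 + 3y^2 + 2y.
Substituting x=3, y=7:
= 27 + 27 + 84 + 6 + 343 + 147 + 14
= 648.

648


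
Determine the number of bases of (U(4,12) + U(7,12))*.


(M1+M2)* = M1* + M2*.
M1* = U(8,12), bases: C(12,8) = 495.
M2* = U(5,12), bases: C(12,5) = 792.
|B(M*)| = 495 * 792 = 392040.

392040


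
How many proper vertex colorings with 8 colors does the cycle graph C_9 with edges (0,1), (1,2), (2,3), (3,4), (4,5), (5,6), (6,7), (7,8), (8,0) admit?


P(C_9, k) = (k-1)^9 + (-1)^9*(k-1).
P(8) = (7)^9 - 7
= 40353607 - 7 = 40353600.

40353600


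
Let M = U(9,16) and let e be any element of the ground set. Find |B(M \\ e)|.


Deleting e from U(9,16) gives U(9,15) since n > r.
Bases of U(9,15) = C(15,9) = 5005.

5005


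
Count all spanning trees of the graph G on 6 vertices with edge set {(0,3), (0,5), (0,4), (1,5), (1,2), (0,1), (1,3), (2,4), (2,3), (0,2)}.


By Kirchhoff's matrix tree theorem, the number of spanning trees equals
the determinant of any cofactor of the Laplacian matrix L.
G has 6 vertices and 10 edges.
Computing the (5 x 5) cofactor determinant gives 99.

99


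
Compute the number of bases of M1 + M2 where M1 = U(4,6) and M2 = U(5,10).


Bases of a direct sum M1 + M2: |B| = |B(M1)| * |B(M2)|.
|B(U(4,6))| = C(6,4) = 15.
|B(U(5,10))| = C(10,5) = 252.
Total bases = 15 * 252 = 3780.

3780


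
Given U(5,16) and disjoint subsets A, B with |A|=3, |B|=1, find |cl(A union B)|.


|A union B| = 3 + 1 = 4 (disjoint).
In U(5,16), cl(S) = S if |S| < 5, else cl(S) = E.
Since 4 < 5, cl(A union B) = A union B.
|cl(A union B)| = 4.

4


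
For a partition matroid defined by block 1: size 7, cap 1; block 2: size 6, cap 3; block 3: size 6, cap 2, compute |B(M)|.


A basis picks exactly ci elements from block i.
Number of bases = product of C(|Si|, ci).
= C(7,1) * C(6,3) * C(6,2)
= 7 * 20 * 15
= 2100.

2100


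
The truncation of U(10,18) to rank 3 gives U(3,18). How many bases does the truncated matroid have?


Truncating U(10,18) to rank 3 gives U(3,18).
Bases of U(3,18) are all 3-element subsets of 18 elements.
Number of bases = (18 choose 3) = 816.

816


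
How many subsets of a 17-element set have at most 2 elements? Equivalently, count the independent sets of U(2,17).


Independent sets of U(2,17) are all subsets of size <= 2.
Count = (17 choose 0) + (17 choose 1) + (17 choose 2)
     = 1 + 17 + 136
     = 154.

154


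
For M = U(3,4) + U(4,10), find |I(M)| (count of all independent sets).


For a direct sum, |I(M1+M2)| = |I(M1)| * |I(M2)|.
|I(U(3,4))| = sum C(4,k) for k=0..3 = 15.
|I(U(4,10))| = sum C(10,k) for k=0..4 = 386.
Total = 15 * 386 = 5790.

5790


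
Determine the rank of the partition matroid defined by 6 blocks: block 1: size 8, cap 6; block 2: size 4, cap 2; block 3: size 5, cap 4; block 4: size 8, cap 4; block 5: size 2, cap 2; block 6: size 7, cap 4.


Rank of a partition matroid = sum of min(|Si|, ci) for each block.
= min(8,6) + min(4,2) + min(5,4) + min(8,4) + min(2,2) + min(7,4)
= 6 + 2 + 4 + 4 + 2 + 4
= 22.

22


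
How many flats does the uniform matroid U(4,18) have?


Flats of U(4,18): every subset of size < 4 is a flat, plus E itself.
Count = (18 choose 0) + (18 choose 1) + (18 choose 2) + (18 choose 3) + 1
     = 1 + 18 + 153 + 816 + 1
     = 989.

989


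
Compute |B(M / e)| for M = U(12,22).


Contracting e from U(12,22) gives U(11,21).
Bases of U(11,21) = C(21,11) = 21! / (11! * 10!) = 352716.

352716


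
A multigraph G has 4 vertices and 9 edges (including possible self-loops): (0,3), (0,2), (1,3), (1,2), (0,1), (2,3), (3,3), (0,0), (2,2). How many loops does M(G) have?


In a graphic matroid, a loop is a self-loop edge (u,u) with rank 0.
Examining all 9 edges for self-loops...
Self-loops found: (3,3), (0,0), (2,2)
Number of loops = 3.

3


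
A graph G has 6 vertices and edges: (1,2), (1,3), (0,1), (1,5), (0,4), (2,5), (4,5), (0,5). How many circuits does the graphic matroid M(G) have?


A circuit in a graphic matroid = edge set of a simple cycle.
G has 6 vertices and 8 edges.
Enumerating all minimal edge subsets forming cycles...
Total circuits found: 6.

6


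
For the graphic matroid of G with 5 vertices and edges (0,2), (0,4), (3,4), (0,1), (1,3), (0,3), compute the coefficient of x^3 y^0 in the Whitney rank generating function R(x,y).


R(x,y) = sum over A in 2^E of x^(r(E)-r(A)) * y^(|A|-r(A)).
G has 5 vertices, 6 edges. r(E) = 4.
Enumerate all 2^6 = 64 subsets.
Count subsets with r(E)-r(A)=3 and |A|-r(A)=0: 6.

6


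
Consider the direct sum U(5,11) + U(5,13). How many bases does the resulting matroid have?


Bases of a direct sum M1 + M2: |B| = |B(M1)| * |B(M2)|.
|B(U(5,11))| = C(11,5) = 462.
|B(U(5,13))| = C(13,5) = 1287.
Total bases = 462 * 1287 = 594594.

594594


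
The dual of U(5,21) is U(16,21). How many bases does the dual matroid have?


The dual of U(r,n) is U(n-r, n) = U(16,21).
Bases of U(16,21) are all (16)-element subsets.
|B(M*)| = C(21,16) = 20349.

20349


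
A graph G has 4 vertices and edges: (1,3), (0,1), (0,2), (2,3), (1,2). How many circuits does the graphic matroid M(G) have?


A circuit in a graphic matroid = edge set of a simple cycle.
G has 4 vertices and 5 edges.
Enumerating all minimal edge subsets forming cycles...
Total circuits found: 3.

3


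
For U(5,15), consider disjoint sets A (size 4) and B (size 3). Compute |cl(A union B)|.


|A union B| = 4 + 3 = 7 (disjoint).
In U(5,15), cl(S) = S if |S| < 5, else cl(S) = E.
Since 7 >= 5, cl(A union B) = E.
|cl(A union B)| = 15.

15


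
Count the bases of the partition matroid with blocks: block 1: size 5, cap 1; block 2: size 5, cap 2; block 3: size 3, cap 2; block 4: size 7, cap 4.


A basis picks exactly ci elements from block i.
Number of bases = product of C(|Si|, ci).
= C(5,1) * C(5,2) * C(3,2) * C(7,4)
= 5 * 10 * 3 * 35
= 5250.

5250


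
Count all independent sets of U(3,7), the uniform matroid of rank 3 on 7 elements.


Independent sets of U(3,7) are all subsets of size <= 3.
Count = C(7,0) + C(7,1) + C(7,2) + C(7,3)
     = 1 + 7 + 21 + 35
     = 64.

64


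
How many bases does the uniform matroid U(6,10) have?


Bases of U(6,10) are all 6-element subsets of the 10-element ground set.
Number of bases = C(10,6).
C(10,6) = 210.

210


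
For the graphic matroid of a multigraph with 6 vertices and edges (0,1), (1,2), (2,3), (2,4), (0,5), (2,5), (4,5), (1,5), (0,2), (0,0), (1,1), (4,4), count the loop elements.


In a graphic matroid, a loop is a self-loop edge (u,u) with rank 0.
Examining all 12 edges for self-loops...
Self-loops found: (0,0), (1,1), (4,4)
Number of loops = 3.

3


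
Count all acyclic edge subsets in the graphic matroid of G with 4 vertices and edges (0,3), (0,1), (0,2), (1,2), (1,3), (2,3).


An independent set in a graphic matroid is an acyclic edge subset.
G has 4 vertices and 6 edges.
Enumerate all 2^6 = 64 subsets, checking for acyclicity.
Total independent sets = 38.

38


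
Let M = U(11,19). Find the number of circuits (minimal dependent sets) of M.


In U(11,19), circuits are the (12)-element subsets.
Any set of 12 elements is dependent, and removing any one element gives
an independent set of size 11, so it is a minimal dependent set.
Number of circuits = (19 choose 12) = 50388.

50388


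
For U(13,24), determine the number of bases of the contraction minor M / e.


Contracting e from U(13,24) gives U(12,23).
Bases of U(12,23) = C(23,12) = 23! / (12! * 11!) = 1352078.

1352078


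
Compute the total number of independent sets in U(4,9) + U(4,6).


For a direct sum, |I(M1+M2)| = |I(M1)| * |I(M2)|.
|I(U(4,9))| = sum C(9,k) for k=0..4 = 256.
|I(U(4,6))| = sum C(6,k) for k=0..4 = 57.
Total = 256 * 57 = 14592.

14592


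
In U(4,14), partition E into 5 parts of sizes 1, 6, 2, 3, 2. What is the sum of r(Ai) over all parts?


r(Ai) = min(|Ai|, 4) for each part.
Sum = min(1,4) + min(6,4) + min(2,4) + min(3,4) + min(2,4)
    = 1 + 4 + 2 + 3 + 2
    = 12.

12


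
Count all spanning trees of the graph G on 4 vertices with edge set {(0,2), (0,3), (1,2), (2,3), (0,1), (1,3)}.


By Kirchhoff's matrix tree theorem, the number of spanning trees equals
the determinant of any cofactor of the Laplacian matrix L.
G has 4 vertices and 6 edges.
Computing the (3 x 3) cofactor determinant gives 16.

16


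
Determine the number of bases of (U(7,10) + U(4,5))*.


(M1+M2)* = M1* + M2*.
M1* = U(3,10), bases: C(10,3) = 120.
M2* = U(1,5), bases: C(5,1) = 5.
|B(M*)| = 120 * 5 = 600.

600


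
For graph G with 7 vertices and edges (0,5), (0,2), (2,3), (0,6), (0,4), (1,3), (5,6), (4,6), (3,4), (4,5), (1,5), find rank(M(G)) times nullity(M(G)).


r(M) = |V| - c = 7 - 1 = 6.
nullity = |E| - r(M) = 11 - 6 = 5.
Product = 6 * 5 = 30.

30


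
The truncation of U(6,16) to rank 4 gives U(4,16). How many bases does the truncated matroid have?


Truncating U(6,16) to rank 4 gives U(4,16).
Bases of U(4,16) are all 4-element subsets of 16 elements.
Number of bases = C(16,4) = (16 * 15 * 14 * 13) / (1 * 2 * 3 * 4) = 1820.

1820


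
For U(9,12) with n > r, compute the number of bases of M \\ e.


Deleting e from U(9,12) gives U(9,11) since n > r.
Bases of U(9,11) = C(11,9) = 11! / (9! * 2!) = 55.

55


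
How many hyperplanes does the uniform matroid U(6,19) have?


Hyperplanes of U(6,19) are flats of rank 5.
In a uniform matroid, these are exactly the (5)-element subsets.
Count = C(19,5) = 19! / (5! * 14!) = 11628.

11628


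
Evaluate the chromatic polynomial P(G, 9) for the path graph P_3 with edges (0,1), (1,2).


P(P_3, k) = k * (k-1)^(2).
P(9) = 9 * 8^2 = 9 * 64 = 576.

576


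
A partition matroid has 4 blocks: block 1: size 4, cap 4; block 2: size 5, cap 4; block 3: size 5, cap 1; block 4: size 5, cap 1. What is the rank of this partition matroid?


Rank of a partition matroid = sum of min(|Si|, ci) for each block.
= min(4,4) + min(5,4) + min(5,1) + min(5,1)
= 4 + 4 + 1 + 1
= 10.

10


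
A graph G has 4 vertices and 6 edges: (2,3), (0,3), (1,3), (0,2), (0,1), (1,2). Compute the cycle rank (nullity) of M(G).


Cycle rank (nullity) = |E| - r(M) = |E| - (|V| - c).
|E| = 6, |V| = 4, c = 1.
Nullity = 6 - (4 - 1) = 6 - 3 = 3.

3


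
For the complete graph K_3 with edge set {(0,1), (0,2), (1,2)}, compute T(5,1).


T(K_3; x,y) = x^2 + x + y.
T(5,1) = 25 + 5 + 1 = 31.

31


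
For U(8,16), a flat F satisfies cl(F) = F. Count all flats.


Flats of U(8,16): every subset of size < 8 is a flat, plus E itself.
Count = (16 choose 0) + (16 choose 1) + (16 choose 2) + (16 choose 3) + (16 choose 4) + (16 choose 5) + (16 choose 6) + (16 choose 7) + 1
     = 1 + 16 + 120 + 560 + 1820 + 4368 + 8008 + 11440 + 1
     = 26334.

26334


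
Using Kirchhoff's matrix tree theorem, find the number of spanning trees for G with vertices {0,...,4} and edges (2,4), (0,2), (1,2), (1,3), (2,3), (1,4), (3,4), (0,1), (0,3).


By Kirchhoff's matrix tree theorem, the number of spanning trees equals
the determinant of any cofactor of the Laplacian matrix L.
G has 5 vertices and 9 edges.
Computing the (4 x 4) cofactor determinant gives 75.

75


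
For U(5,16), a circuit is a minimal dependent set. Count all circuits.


In U(5,16), circuits are the (6)-element subsets.
Any set of 6 elements is dependent, and removing any one element gives
an independent set of size 5, so it is a minimal dependent set.
Number of circuits = C(16,6) = 16! / (6! * 10!) = 8008.

8008


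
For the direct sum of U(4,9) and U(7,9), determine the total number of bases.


Bases of a direct sum M1 + M2: |B| = |B(M1)| * |B(M2)|.
|B(U(4,9))| = C(9,4) = 126.
|B(U(7,9))| = C(9,7) = 36.
Total bases = 126 * 36 = 4536.

4536


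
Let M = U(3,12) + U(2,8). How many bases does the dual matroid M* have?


(M1+M2)* = M1* + M2*.
M1* = U(9,12), bases: C(12,9) = 220.
M2* = U(6,8), bases: C(8,6) = 28.
|B(M*)| = 220 * 28 = 6160.

6160


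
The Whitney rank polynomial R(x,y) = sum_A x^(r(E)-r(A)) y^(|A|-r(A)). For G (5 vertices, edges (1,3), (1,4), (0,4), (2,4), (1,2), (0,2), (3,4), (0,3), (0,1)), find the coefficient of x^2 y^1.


R(x,y) = sum over A in 2^E of x^(r(E)-r(A)) * y^(|A|-r(A)).
G has 5 vertices, 9 edges. r(E) = 4.
Enumerate all 2^9 = 512 subsets.
Count subsets with r(E)-r(A)=2 and |A|-r(A)=1: 7.

7


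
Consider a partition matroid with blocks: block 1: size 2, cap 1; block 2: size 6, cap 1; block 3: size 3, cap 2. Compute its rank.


Rank of a partition matroid = sum of min(|Si|, ci) for each block.
= min(2,1) + min(6,1) + min(3,2)
= 1 + 1 + 2
= 4.

4


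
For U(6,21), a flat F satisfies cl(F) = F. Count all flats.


Flats of U(6,21): every subset of size < 6 is a flat, plus E itself.
Count = (21 choose 0) + (21 choose 1) + (21 choose 2) + (21 choose 3) + (21 choose 4) + (21 choose 5) + 1
     = 1 + 21 + 210 + 1330 + 5985 + 20349 + 1
     = 27897.

27897


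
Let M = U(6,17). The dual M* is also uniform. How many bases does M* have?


The dual of U(r,n) is U(n-r, n) = U(11,17).
Bases of U(11,17) are all (11)-element subsets.
|B(M*)| = (17 choose 11) = 12376.

12376


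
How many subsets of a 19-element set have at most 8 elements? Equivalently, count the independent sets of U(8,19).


Independent sets of U(8,19) are all subsets of size <= 8.
Count = (19 choose 0) + (19 choose 1) + (19 choose 2) + (19 choose 3) + (19 choose 4) + (19 choose 5) + (19 choose 6) + (19 choose 7) + (19 choose 8)
     = 1 + 19 + 171 + 969 + 3876 + 11628 + 27132 + 50388 + 75582
     = 169766.

169766


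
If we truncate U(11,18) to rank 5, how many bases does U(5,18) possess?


Truncating U(11,18) to rank 5 gives U(5,18).
Bases of U(5,18) are all 5-element subsets of 18 elements.
Number of bases = C(18,5) = 8568.

8568


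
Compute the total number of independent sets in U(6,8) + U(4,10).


For a direct sum, |I(M1+M2)| = |I(M1)| * |I(M2)|.
|I(U(6,8))| = sum C(8,k) for k=0..6 = 247.
|I(U(4,10))| = sum C(10,k) for k=0..4 = 386.
Total = 247 * 386 = 95342.

95342


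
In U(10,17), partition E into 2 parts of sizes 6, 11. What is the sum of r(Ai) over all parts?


r(Ai) = min(|Ai|, 10) for each part.
Sum = min(6,10) + min(11,10)
    = 6 + 10
    = 16.

16


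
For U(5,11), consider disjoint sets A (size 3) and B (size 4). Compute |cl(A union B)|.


|A union B| = 3 + 4 = 7 (disjoint).
In U(5,11), cl(S) = S if |S| < 5, else cl(S) = E.
Since 7 >= 5, cl(A union B) = E.
|cl(A union B)| = 11.

11


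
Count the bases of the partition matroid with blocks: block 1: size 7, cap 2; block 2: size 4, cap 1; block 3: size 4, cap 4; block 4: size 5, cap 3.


A basis picks exactly ci elements from block i.
Number of bases = product of C(|Si|, ci).
= C(7,2) * C(4,1) * C(4,4) * C(5,3)
= 21 * 4 * 1 * 10
= 840.

840


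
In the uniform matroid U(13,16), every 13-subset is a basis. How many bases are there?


Bases of U(13,16) are all 13-element subsets of the 16-element ground set.
Number of bases = C(16,13).
C(16,13) = 16! / (13! * 3!) = 560.

560


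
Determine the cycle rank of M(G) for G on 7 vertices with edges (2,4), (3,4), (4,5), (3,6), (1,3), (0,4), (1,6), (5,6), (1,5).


Cycle rank (nullity) = |E| - r(M) = |E| - (|V| - c).
|E| = 9, |V| = 7, c = 1.
Nullity = 9 - (7 - 1) = 9 - 6 = 3.

3


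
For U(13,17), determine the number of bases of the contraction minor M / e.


Contracting e from U(13,17) gives U(12,16).
Bases of U(12,16) = C(16,12) = 16! / (12! * 4!) = 1820.

1820


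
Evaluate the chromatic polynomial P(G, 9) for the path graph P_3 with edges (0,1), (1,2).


P(P_3, k) = k * (k-1)^(2).
P(9) = 9 * 8^2 = 9 * 64 = 576.

576


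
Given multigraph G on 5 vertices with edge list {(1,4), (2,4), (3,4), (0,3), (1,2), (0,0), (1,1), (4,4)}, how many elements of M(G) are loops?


In a graphic matroid, a loop is a self-loop edge (u,u) with rank 0.
Examining all 8 edges for self-loops...
Self-loops found: (0,0), (1,1), (4,4)
Number of loops = 3.

3


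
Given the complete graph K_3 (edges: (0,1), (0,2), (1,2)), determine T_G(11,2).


T(K_3; x,y) = x^2 + x + y.
T(11,2) = 121 + 11 + 2 = 134.

134


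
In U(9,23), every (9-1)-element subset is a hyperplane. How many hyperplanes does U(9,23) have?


Hyperplanes of U(9,23) are flats of rank 8.
In a uniform matroid, these are exactly the (8)-element subsets.
Count = (23 choose 8) = 490314.

490314


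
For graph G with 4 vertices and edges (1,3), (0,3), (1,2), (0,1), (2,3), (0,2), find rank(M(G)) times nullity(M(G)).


r(M) = |V| - c = 4 - 1 = 3.
nullity = |E| - r(M) = 6 - 3 = 3.
Product = 3 * 3 = 9.

9


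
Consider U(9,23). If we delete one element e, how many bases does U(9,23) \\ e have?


Deleting e from U(9,23) gives U(9,22) since n > r.
Bases of U(9,22) = C(22,9) = 22! / (9! * 13!) = 497420.

497420


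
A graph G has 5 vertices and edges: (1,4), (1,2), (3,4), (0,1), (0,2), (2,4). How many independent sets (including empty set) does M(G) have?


An independent set in a graphic matroid is an acyclic edge subset.
G has 5 vertices and 6 edges.
Enumerate all 2^6 = 64 subsets, checking for acyclicity.
Total independent sets = 48.

48


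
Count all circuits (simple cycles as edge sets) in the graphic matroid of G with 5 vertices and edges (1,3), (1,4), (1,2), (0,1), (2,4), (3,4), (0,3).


A circuit in a graphic matroid = edge set of a simple cycle.
G has 5 vertices and 7 edges.
Enumerating all minimal edge subsets forming cycles...
Total circuits found: 6.

6


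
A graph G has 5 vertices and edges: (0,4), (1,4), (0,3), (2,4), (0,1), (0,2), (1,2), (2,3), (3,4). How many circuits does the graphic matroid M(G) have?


A circuit in a graphic matroid = edge set of a simple cycle.
G has 5 vertices and 9 edges.
Enumerating all minimal edge subsets forming cycles...
Total circuits found: 22.

22


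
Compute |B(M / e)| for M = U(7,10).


Contracting e from U(7,10) gives U(6,9).
Bases of U(6,9) = C(9,6) = 9! / (6! * 3!) = 84.

84


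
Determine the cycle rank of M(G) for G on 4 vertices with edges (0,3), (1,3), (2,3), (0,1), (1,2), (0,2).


Cycle rank (nullity) = |E| - r(M) = |E| - (|V| - c).
|E| = 6, |V| = 4, c = 1.
Nullity = 6 - (4 - 1) = 6 - 3 = 3.

3


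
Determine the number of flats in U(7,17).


Flats of U(7,17): every subset of size < 7 is a flat, plus E itself.
Count = C(17,0) + C(17,1) + C(17,2) + C(17,3) + C(17,4) + C(17,5) + C(17,6) + 1
     = 1 + 17 + 136 + 680 + 2380 + 6188 + 12376 + 1
     = 21779.

21779


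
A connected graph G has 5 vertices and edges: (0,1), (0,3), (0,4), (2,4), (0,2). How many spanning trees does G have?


By Kirchhoff's matrix tree theorem, the number of spanning trees equals
the determinant of any cofactor of the Laplacian matrix L.
G has 5 vertices and 5 edges.
Computing the (4 x 4) cofactor determinant gives 3.

3


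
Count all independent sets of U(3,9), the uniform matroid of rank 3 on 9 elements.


Independent sets of U(3,9) are all subsets of size <= 3.
Count = (9 choose 0) + (9 choose 1) + (9 choose 2) + (9 choose 3)
     = 1 + 9 + 36 + 84
     = 130.

130


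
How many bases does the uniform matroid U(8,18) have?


Bases of U(8,18) are all 8-element subsets of the 18-element ground set.
Number of bases = C(18,8).
(18 choose 8) = 43758.

43758


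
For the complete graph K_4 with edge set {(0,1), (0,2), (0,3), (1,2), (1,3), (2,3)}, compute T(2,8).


T(K_4; x,y) = x^3 + 3x^2 + 4xy + 2x + y^3 + 3y^2 + 2y.
Substituting x=2, y=8:
= 8 + 12 + 64 + 4 + 512 + 192 + 16
= 808.

808


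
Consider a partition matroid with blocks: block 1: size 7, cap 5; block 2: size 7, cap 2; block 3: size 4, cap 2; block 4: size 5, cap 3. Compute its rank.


Rank of a partition matroid = sum of min(|Si|, ci) for each block.
= min(7,5) + min(7,2) + min(4,2) + min(5,3)
= 5 + 2 + 2 + 3
= 12.

12


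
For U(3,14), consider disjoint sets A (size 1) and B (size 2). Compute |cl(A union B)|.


|A union B| = 1 + 2 = 3 (disjoint).
In U(3,14), cl(S) = S if |S| < 3, else cl(S) = E.
Since 3 >= 3, cl(A union B) = E.
|cl(A union B)| = 14.

14


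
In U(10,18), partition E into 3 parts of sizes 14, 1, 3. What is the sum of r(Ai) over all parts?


r(Ai) = min(|Ai|, 10) for each part.
Sum = min(14,10) + min(1,10) + min(3,10)
    = 10 + 1 + 3
    = 14.

14


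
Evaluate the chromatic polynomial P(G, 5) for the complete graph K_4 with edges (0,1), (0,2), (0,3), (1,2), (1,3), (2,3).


P(K_4, k) = k(k-1)(k-2)...(k-3).
P(5) = (5) * (4) * (3) * (2) = 120.

120


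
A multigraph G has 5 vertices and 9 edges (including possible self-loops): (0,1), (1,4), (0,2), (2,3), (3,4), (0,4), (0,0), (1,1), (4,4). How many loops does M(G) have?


In a graphic matroid, a loop is a self-loop edge (u,u) with rank 0.
Examining all 9 edges for self-loops...
Self-loops found: (0,0), (1,1), (4,4)
Number of loops = 3.

3


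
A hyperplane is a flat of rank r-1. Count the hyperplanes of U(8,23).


Hyperplanes of U(8,23) are flats of rank 7.
In a uniform matroid, these are exactly the (7)-element subsets.
Count = C(23,7) = 23! / (7! * 16!) = 245157.

245157


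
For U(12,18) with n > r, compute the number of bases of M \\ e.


Deleting e from U(12,18) gives U(12,17) since n > r.
Bases of U(12,17) = C(17,12) = 17! / (12! * 5!) = 6188.

6188


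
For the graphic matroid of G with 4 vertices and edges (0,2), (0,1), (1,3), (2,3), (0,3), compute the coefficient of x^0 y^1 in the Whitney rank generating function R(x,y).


R(x,y) = sum over A in 2^E of x^(r(E)-r(A)) * y^(|A|-r(A)).
G has 4 vertices, 5 edges. r(E) = 3.
Enumerate all 2^5 = 32 subsets.
Count subsets with r(E)-r(A)=0 and |A|-r(A)=1: 5.

5


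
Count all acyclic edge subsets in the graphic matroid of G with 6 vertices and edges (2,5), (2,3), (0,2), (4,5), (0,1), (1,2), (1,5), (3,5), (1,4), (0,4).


An independent set in a graphic matroid is an acyclic edge subset.
G has 6 vertices and 10 edges.
Enumerate all 2^10 = 1024 subsets, checking for acyclicity.
Total independent sets = 454.

454


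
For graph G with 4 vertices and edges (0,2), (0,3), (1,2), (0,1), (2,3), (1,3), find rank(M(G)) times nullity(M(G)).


r(M) = |V| - c = 4 - 1 = 3.
nullity = |E| - r(M) = 6 - 3 = 3.
Product = 3 * 3 = 9.

9


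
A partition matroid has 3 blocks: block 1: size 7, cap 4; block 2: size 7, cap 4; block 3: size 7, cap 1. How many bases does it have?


A basis picks exactly ci elements from block i.
Number of bases = product of C(|Si|, ci).
= C(7,4) * C(7,4) * C(7,1)
= 35 * 35 * 7
= 8575.

8575


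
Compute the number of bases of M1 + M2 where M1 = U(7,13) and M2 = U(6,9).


Bases of a direct sum M1 + M2: |B| = |B(M1)| * |B(M2)|.
|B(U(7,13))| = C(13,7) = 1716.
|B(U(6,9))| = C(9,6) = 84.
Total bases = 1716 * 84 = 144144.

144144


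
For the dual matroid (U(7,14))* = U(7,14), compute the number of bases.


The dual of U(r,n) is U(n-r, n) = U(7,14).
Bases of U(7,14) are all (7)-element subsets.
|B(M*)| = C(14,7) = 14! / (7! * 7!) = 3432.

3432


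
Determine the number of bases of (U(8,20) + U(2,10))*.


(M1+M2)* = M1* + M2*.
M1* = U(12,20), bases: C(20,12) = 125970.
M2* = U(8,10), bases: C(10,8) = 45.
|B(M*)| = 125970 * 45 = 5668650.

5668650


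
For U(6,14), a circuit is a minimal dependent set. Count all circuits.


In U(6,14), circuits are the (7)-element subsets.
Any set of 7 elements is dependent, and removing any one element gives
an independent set of size 6, so it is a minimal dependent set.
Number of circuits = C(14,7) = 14! / (7! * 7!) = 3432.

3432


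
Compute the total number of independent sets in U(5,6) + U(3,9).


For a direct sum, |I(M1+M2)| = |I(M1)| * |I(M2)|.
|I(U(5,6))| = sum C(6,k) for k=0..5 = 63.
|I(U(3,9))| = sum C(9,k) for k=0..3 = 130.
Total = 63 * 130 = 8190.

8190


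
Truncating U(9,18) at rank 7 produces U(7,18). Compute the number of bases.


Truncating U(9,18) to rank 7 gives U(7,18).
Bases of U(7,18) are all 7-element subsets of 18 elements.
Number of bases = C(18,7) = 18! / (7! * 11!) = 31824.

31824


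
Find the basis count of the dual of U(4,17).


The dual of U(r,n) is U(n-r, n) = U(13,17).
Bases of U(13,17) are all (13)-element subsets.
|B(M*)| = C(17,13) = 17! / (13! * 4!) = 2380.

2380


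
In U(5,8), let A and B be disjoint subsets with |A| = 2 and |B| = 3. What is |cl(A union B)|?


|A union B| = 2 + 3 = 5 (disjoint).
In U(5,8), cl(S) = S if |S| < 5, else cl(S) = E.
Since 5 >= 5, cl(A union B) = E.
|cl(A union B)| = 8.

8


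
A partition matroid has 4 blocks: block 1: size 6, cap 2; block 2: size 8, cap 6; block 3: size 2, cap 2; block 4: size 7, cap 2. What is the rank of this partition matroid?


Rank of a partition matroid = sum of min(|Si|, ci) for each block.
= min(6,2) + min(8,6) + min(2,2) + min(7,2)
= 2 + 6 + 2 + 2
= 12.

12


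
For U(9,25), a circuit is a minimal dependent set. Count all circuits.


In U(9,25), circuits are the (10)-element subsets.
Any set of 10 elements is dependent, and removing any one element gives
an independent set of size 9, so it is a minimal dependent set.
Number of circuits = (25 choose 10) = 3268760.

3268760


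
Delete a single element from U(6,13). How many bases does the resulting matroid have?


Deleting e from U(6,13) gives U(6,12) since n > r.
Bases of U(6,12) = C(12,6) = 12! / (6! * 6!) = 924.

924


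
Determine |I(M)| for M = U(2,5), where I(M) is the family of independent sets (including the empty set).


Independent sets of U(2,5) are all subsets of size <= 2.
Count = C(5,0) + C(5,1) + C(5,2)
     = 1 + 5 + 10
     = 16.

16


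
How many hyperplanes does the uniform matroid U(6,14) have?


Hyperplanes of U(6,14) are flats of rank 5.
In a uniform matroid, these are exactly the (5)-element subsets.
Count = (14 choose 5) = 2002.

2002


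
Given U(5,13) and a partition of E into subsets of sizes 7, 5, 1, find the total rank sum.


r(Ai) = min(|Ai|, 5) for each part.
Sum = min(7,5) + min(5,5) + min(1,5)
    = 5 + 5 + 1
    = 11.

11


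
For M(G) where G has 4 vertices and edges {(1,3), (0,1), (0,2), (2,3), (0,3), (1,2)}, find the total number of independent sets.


An independent set in a graphic matroid is an acyclic edge subset.
G has 4 vertices and 6 edges.
Enumerate all 2^6 = 64 subsets, checking for acyclicity.
Total independent sets = 38.

38


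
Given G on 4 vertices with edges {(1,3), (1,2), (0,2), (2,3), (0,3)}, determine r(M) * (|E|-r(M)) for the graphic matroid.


r(M) = |V| - c = 4 - 1 = 3.
nullity = |E| - r(M) = 5 - 3 = 2.
Product = 3 * 2 = 6.

6


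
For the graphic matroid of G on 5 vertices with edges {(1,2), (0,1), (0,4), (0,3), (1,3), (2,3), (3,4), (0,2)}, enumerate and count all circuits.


A circuit in a graphic matroid = edge set of a simple cycle.
G has 5 vertices and 8 edges.
Enumerating all minimal edge subsets forming cycles...
Total circuits found: 12.

12


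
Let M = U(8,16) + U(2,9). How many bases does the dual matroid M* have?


(M1+M2)* = M1* + M2*.
M1* = U(8,16), bases: C(16,8) = 12870.
M2* = U(7,9), bases: C(9,7) = 36.
|B(M*)| = 12870 * 36 = 463320.

463320


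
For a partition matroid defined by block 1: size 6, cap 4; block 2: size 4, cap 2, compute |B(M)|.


A basis picks exactly ci elements from block i.
Number of bases = product of C(|Si|, ci).
= C(6,4) * C(4,2)
= 15 * 6
= 90.

90


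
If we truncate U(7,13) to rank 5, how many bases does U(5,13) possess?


Truncating U(7,13) to rank 5 gives U(5,13).
Bases of U(5,13) are all 5-element subsets of 13 elements.
Number of bases = C(13,5) = 1287.

1287


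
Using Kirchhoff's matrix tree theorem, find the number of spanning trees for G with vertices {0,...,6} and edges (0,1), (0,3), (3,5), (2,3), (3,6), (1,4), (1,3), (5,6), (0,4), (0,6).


By Kirchhoff's matrix tree theorem, the number of spanning trees equals
the determinant of any cofactor of the Laplacian matrix L.
G has 7 vertices and 10 edges.
Computing the (6 x 6) cofactor determinant gives 55.

55


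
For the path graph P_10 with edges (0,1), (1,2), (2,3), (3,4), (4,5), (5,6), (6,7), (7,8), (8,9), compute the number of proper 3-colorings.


P(P_10, k) = k * (k-1)^(9).
P(3) = 3 * 2^9 = 3 * 512 = 1536.

1536


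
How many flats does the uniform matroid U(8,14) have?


Flats of U(8,14): every subset of size < 8 is a flat, plus E itself.
Count = C(14,0) + C(14,1) + C(14,2) + C(14,3) + C(14,4) + C(14,5) + C(14,6) + C(14,7) + 1
     = 1 + 14 + 91 + 364 + 1001 + 2002 + 3003 + 3432 + 1
     = 9909.

9909


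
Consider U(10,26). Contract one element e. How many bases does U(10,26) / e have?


Contracting e from U(10,26) gives U(9,25).
Bases of U(9,25) = (25 choose 9) = 2042975.

2042975


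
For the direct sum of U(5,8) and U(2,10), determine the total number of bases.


Bases of a direct sum M1 + M2: |B| = |B(M1)| * |B(M2)|.
|B(U(5,8))| = C(8,5) = 56.
|B(U(2,10))| = C(10,2) = 45.
Total bases = 56 * 45 = 2520.

2520


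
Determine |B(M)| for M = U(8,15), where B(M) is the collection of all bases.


Bases of U(8,15) are all 8-element subsets of the 15-element ground set.
Number of bases = C(15,8).
(15 choose 8) = 6435.

6435


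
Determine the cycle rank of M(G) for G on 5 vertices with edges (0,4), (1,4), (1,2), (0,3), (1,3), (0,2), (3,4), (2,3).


Cycle rank (nullity) = |E| - r(M) = |E| - (|V| - c).
|E| = 8, |V| = 5, c = 1.
Nullity = 8 - (5 - 1) = 8 - 4 = 4.

4


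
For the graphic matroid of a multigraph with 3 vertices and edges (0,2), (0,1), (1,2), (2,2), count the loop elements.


In a graphic matroid, a loop is a self-loop edge (u,u) with rank 0.
Examining all 4 edges for self-loops...
Self-loops found: (2,2)
Number of loops = 1.

1


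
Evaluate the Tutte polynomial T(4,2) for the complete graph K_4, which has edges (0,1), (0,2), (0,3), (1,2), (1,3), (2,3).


T(K_4; x,y) = x^3 + 3x^2 + 4xy + 2x + y^3 + 3y^2 + 2y.
Substituting x=4, y=2:
= 64 + 48 + 32 + 8 + 8 + 12 + 4
= 176.

176


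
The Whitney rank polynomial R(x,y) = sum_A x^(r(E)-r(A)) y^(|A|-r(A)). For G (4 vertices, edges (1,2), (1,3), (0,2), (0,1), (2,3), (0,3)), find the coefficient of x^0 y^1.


R(x,y) = sum over A in 2^E of x^(r(E)-r(A)) * y^(|A|-r(A)).
G has 4 vertices, 6 edges. r(E) = 3.
Enumerate all 2^6 = 64 subsets.
Count subsets with r(E)-r(A)=0 and |A|-r(A)=1: 15.

15


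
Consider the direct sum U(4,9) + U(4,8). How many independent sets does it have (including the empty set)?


For a direct sum, |I(M1+M2)| = |I(M1)| * |I(M2)|.
|I(U(4,9))| = sum C(9,k) for k=0..4 = 256.
|I(U(4,8))| = sum C(8,k) for k=0..4 = 163.
Total = 256 * 163 = 41728.

41728


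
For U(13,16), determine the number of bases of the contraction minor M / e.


Contracting e from U(13,16) gives U(12,15).
Bases of U(12,15) = C(15,12) = 15! / (12! * 3!) = 455.

455


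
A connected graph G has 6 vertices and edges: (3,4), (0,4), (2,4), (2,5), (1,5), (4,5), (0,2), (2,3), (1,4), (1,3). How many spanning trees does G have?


By Kirchhoff's matrix tree theorem, the number of spanning trees equals
the determinant of any cofactor of the Laplacian matrix L.
G has 6 vertices and 10 edges.
Computing the (5 x 5) cofactor determinant gives 111.

111


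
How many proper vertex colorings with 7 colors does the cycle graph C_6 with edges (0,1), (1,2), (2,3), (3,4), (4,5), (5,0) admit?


P(C_6, k) = (k-1)^6 + (-1)^6*(k-1).
P(7) = (6)^6 + 6
= 46656 + 6 = 46662.

46662


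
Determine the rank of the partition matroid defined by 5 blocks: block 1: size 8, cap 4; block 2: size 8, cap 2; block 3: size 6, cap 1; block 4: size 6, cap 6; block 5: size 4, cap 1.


Rank of a partition matroid = sum of min(|Si|, ci) for each block.
= min(8,4) + min(8,2) + min(6,1) + min(6,6) + min(4,1)
= 4 + 2 + 1 + 6 + 1
= 14.

14


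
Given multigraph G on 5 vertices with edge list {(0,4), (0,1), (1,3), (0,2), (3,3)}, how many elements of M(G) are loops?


In a graphic matroid, a loop is a self-loop edge (u,u) with rank 0.
Examining all 5 edges for self-loops...
Self-loops found: (3,3)
Number of loops = 1.

1


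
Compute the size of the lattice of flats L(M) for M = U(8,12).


Flats of U(8,12): every subset of size < 8 is a flat, plus E itself.
Count = (12 choose 0) + (12 choose 1) + (12 choose 2) + (12 choose 3) + (12 choose 4) + (12 choose 5) + (12 choose 6) + (12 choose 7) + 1
     = 1 + 12 + 66 + 220 + 495 + 792 + 924 + 792 + 1
     = 3303.

3303


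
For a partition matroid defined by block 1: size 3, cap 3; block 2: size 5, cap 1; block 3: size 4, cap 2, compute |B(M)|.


A basis picks exactly ci elements from block i.
Number of bases = product of C(|Si|, ci).
= C(3,3) * C(5,1) * C(4,2)
= 1 * 5 * 6
= 30.

30


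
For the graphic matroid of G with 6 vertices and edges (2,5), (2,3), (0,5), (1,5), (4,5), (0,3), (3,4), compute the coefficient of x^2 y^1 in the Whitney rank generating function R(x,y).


R(x,y) = sum over A in 2^E of x^(r(E)-r(A)) * y^(|A|-r(A)).
G has 6 vertices, 7 edges. r(E) = 5.
Enumerate all 2^7 = 128 subsets.
Count subsets with r(E)-r(A)=2 and |A|-r(A)=1: 3.

3


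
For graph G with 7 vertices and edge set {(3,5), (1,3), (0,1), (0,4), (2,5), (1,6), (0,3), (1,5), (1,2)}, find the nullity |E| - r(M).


Cycle rank (nullity) = |E| - r(M) = |E| - (|V| - c).
|E| = 9, |V| = 7, c = 1.
Nullity = 9 - (7 - 1) = 9 - 6 = 3.

3


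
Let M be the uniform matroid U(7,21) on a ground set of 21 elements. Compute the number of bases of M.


Bases of U(7,21) are all 7-element subsets of the 21-element ground set.
Number of bases = C(21,7).
(21 choose 7) = 116280.

116280


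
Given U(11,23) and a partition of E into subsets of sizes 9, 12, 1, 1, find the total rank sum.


r(Ai) = min(|Ai|, 11) for each part.
Sum = min(9,11) + min(12,11) + min(1,11) + min(1,11)
    = 9 + 11 + 1 + 1
    = 22.

22


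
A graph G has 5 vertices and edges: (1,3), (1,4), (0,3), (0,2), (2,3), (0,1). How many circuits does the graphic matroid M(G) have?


A circuit in a graphic matroid = edge set of a simple cycle.
G has 5 vertices and 6 edges.
Enumerating all minimal edge subsets forming cycles...
Total circuits found: 3.

3


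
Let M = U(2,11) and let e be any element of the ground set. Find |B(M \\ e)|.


Deleting e from U(2,11) gives U(2,10) since n > r.
Bases of U(2,10) = C(10,2) = (10 * 9) / (1 * 2) = 45.

45


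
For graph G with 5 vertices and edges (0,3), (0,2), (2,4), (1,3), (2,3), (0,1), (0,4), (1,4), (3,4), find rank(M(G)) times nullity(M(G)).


r(M) = |V| - c = 5 - 1 = 4.
nullity = |E| - r(M) = 9 - 4 = 5.
Product = 4 * 5 = 20.

20


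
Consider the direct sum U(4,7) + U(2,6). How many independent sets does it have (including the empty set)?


For a direct sum, |I(M1+M2)| = |I(M1)| * |I(M2)|.
|I(U(4,7))| = sum C(7,k) for k=0..4 = 99.
|I(U(2,6))| = sum C(6,k) for k=0..2 = 22.
Total = 99 * 22 = 2178.

2178


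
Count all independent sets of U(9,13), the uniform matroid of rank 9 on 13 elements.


Independent sets of U(9,13) are all subsets of size <= 9.
Count = (13 choose 0) + (13 choose 1) + (13 choose 2) + (13 choose 3) + (13 choose 4) + (13 choose 5) + (13 choose 6) + (13 choose 7) + (13 choose 8) + (13 choose 9)
     = 1 + 13 + 78 + 286 + 715 + 1287 + 1716 + 1716 + 1287 + 715
     = 7814.

7814


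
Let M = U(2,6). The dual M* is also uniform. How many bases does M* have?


The dual of U(r,n) is U(n-r, n) = U(4,6).
Bases of U(4,6) are all (4)-element subsets.
|B(M*)| = C(6,4) = 6! / (4! * 2!) = 15.

15
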